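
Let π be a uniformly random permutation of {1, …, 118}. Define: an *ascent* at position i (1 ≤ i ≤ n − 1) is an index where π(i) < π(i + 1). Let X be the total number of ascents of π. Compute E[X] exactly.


Write X = Σ X_I over i = 1, …, 117, with X_I the indicator of one ascent.
There are 117 indicators.
For each fixed i, the pair (π(i), π(i+1)) is a uniformly random ordered pair of distinct values from {1, …, 118}; by symmetry P[π(i) < π(i+1)] = 1/2.
By linearity: E[X] = 117 · (1/2) = (118 − 1) · (1/2) = 117/2 ≈ 58.500000.

E[X] = 117/2 = 58.500000.


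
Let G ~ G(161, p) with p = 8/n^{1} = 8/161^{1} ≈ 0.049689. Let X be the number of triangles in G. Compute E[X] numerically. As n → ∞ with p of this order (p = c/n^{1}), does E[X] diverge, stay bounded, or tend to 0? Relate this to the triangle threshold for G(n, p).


Number of potential triangles: C(161, 3) = 682640.
Each occurs with probability p³ ≈ (0.049689)³ ≈ 1.2268524e-04.
By linearity: E[X] = C(161, 3)·p³ ≈ 682640 · 1.2268524e-04 ≈ 83.74986.
Here α = 1, so p = 8/n is exactly at the triangle threshold p ~ 1/n. Asymptotically E[X] → c³/6 = 8³/6 = 256/3 ≈ 85.33333, a bounded constant. In this regime the triangle count is asymptotically Poisson(c³/6).

E[X] ≈ 83.74986; in regime p = Θ(1/n^{1}) E[X] stays bounded (at the triangle threshold p ~ 1/n).


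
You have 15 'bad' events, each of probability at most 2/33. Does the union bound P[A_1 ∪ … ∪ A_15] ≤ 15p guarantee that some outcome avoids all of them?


Union bound: P[∪_{i=1}^{15} A_i] ≤ Σ_i P[A_i] ≤ 15·p = 15·(2/33) = 10/11.
Numerically: 10/11 ≈ 0.909.
Is 10/11 < 1? YES.
Since P[∪ A_i] ≤ 10/11 < 1, the complement has P[∩ A_i^c] ≥ 1 − 10/11 = 1/11 > 0, so some outcome avoids every A_i.

15·p = 10/11 ≈ 0.909; existence CERTIFIED by the union bound.


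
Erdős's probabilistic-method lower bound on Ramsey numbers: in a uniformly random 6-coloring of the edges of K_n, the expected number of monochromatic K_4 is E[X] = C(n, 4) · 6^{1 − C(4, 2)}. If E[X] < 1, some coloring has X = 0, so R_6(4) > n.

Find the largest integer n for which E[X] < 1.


We need C(n, 4) · 6^{1 − 6} < 1, i.e. C(n, 4) < 6^{6 − 1} = 7776.
Check values of n near the boundary:
  n = 20: C(20, 4) = 4845; 4845 < 7776? YES
  n = 21: C(21, 4) = 5985; 5985 < 7776? YES
  n = 22: C(22, 4) = 7315; 7315 < 7776? YES
  n = 23: C(23, 4) = 8855; 8855 < 7776? NO
  n = 24: C(24, 4) = 10626; 10626 < 7776? NO
The largest n with C(n, 4) < 7776 is n = 22 (where E[X] = 7315/7776 ≈ 0.94072). Hence R_6(4) > 22, i.e. R_6(4) ≥ 23.

Largest n = 22; hence R_6(4) > 22.


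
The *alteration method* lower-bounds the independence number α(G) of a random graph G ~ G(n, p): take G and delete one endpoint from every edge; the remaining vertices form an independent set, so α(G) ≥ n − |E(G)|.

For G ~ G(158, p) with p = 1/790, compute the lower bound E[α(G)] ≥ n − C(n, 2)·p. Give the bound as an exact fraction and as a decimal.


E[|E(G)|] = C(158, 2)·p = 12403 · (1/790) = 157/10.
E[α(G)] ≥ n − E[|E(G)|] = 158 − 157/10 = 1423/10.
Numerically: ≈ 142.300000.
(This is only a lower bound; the true E[α(G)] may be larger.)

E[α(G)] ≥ 1423/10 ≈ 142.300000.


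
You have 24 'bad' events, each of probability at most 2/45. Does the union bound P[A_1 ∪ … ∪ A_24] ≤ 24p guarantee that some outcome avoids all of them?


Union bound: P[∪_{i=1}^{24} A_i] ≤ Σ_i P[A_i] ≤ 24·p = 24·(2/45) = 16/15.
Numerically: 16/15 ≈ 1.066667.
Is 16/15 < 1? NO.
Since the bound 16/15 is ≥ 1, the union bound is uninformative here; it does NOT by itself certify existence.

24·p = 16/15 ≈ 1.066667; existence NOT certified by the union bound.


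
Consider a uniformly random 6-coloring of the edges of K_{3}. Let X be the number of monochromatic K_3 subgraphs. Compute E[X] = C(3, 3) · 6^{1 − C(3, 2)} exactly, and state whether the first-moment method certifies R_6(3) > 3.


E[X] = C(3, 3) · 6^{1 − 3} = 1 · 6^{−2} = 1/36.
As a reduced fraction: E[X] = 1/36 ≈ 0.0277778.
Is E[X] < 1? YES.
Since E[X] < 1, there exists a 6-coloring of K_{3} with no monochromatic K_3; hence R_6(3) > 3.

E[X] = 1/36 ≈ 0.0277778; E[X] < 1, so R_6(3) > 3.


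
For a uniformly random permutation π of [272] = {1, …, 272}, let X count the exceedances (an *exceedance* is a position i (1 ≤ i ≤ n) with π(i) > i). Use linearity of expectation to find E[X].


Write X = Σ_{i=1}^{272} X_i, where X_i = 1_{π(i) > i}.
For each fixed i, π(i) is uniform over {1, …, 272} (marginal of a uniform permutation), so P[π(i) > i] = (n − i)/n. Summing: Σ_{i=1}^{272} (n − i)/n = (0 + 1 + … + 271)/272 = 272(272 − 1)/(2·272) = (272 − 1)/2.
Hence E[X] = Σ_{i=1}^{272} (272 − i)/272 = 271/2 ≈ 135.5000.

E[X] = 271/2 = 135.5000.


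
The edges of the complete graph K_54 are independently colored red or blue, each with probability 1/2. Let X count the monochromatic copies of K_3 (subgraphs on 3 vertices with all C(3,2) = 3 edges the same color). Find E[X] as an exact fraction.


Let X = Σ_S X_S over the C(54, 3) = 24804 subsets S of size 3, where X_S = 1 if the K_3 on S is monochromatic.
For a fixed S, the K_3 on S has C(3, 2) = 3 edges. P[all 3 edges red] = (1/2)^3, and likewise for blue, so P[monochromatic] = 2·(1/2)^3 = 2^{1 − 3} = 1/4.
By linearity of expectation: E[X] = C(54, 3) · 2^{1 − 3} = 24804 · 1/4 = 6201.
Numerically: E[X] ≈ 6201.00000.

E[X] = C(54,3)·2^(1−C(3,2)) = 6201 ≈ 6201.00000.


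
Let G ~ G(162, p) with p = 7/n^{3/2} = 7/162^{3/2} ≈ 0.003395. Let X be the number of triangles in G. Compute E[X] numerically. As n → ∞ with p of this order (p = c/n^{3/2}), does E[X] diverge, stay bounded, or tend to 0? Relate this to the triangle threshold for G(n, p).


Number of potential triangles: C(162, 3) = 695520.
Each occurs with probability p³ ≈ (0.003395)³ ≈ 3.912700e-08.
By linearity: E[X] = C(162, 3)·p³ ≈ 695520 · 3.912700e-08 ≈ 0.0272.
Since α = 3/2 > 1, p = c/n^{3/2} = o(1/n) is below the triangle threshold p ~ 1/n. Asymptotically E[X] ~ (c³/6)·n^{3(1−α)} = (7³/6)·n^{-1.5} → 0, so by Markov's inequality G has no triangles w.h.p.

E[X] ≈ 0.0272; in regime p = Θ(1/n^{3/2}) E[X] tends to 0 (below the triangle threshold p ~ 1/n).


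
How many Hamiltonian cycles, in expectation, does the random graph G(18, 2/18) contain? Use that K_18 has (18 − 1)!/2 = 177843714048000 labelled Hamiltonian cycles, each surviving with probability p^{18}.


K_18 has (18 − 1)!/2 = 177843714048000 labelled Hamiltonian cycles.
For each such Hamiltonian cycle H, let X_H = 1 if all 18 edges of H are present in G. Then P[X_H = 1] = p^{18} = (1/9)^{18} = 1/150094635296999121.
By linearity: E[X] = Σ_H E[X_H] = 177843714048000 · p^{18} = 177843714048000 · 1/150094635296999121 = 243955712000/205891132094649.
Numerically: E[X] ≈ 0.00118.

E[X] = 177843714048000 · (1/9)^{18} = 243955712000/205891132094649 ≈ 0.00118.


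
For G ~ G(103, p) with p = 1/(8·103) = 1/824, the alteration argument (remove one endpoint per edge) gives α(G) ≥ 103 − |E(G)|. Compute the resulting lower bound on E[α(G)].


E[|E(G)|] = C(103, 2)·p = 5253 · (1/824) = 51/8.
E[α(G)] ≥ n − E[|E(G)|] = 103 − 51/8 = 773/8.
Numerically: ≈ 96.625000.
(This is only a lower bound; the true E[α(G)] may be larger.)

E[α(G)] ≥ 773/8 ≈ 96.625000.


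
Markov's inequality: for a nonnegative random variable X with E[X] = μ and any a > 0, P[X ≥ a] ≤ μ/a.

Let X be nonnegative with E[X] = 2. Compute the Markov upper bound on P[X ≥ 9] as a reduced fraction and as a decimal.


μ = E[X] = 2, a = 9.
Markov: P[X ≥ 9] ≤ μ/a = (2)/9 = 2/9.
Numerically: ≈ 0.2222.
(Since a = 9 > μ = 2.0000, the bound 2/9 is < 1 and informative.)

P[X ≥ 9] ≤ 2/9 ≈ 0.2222.


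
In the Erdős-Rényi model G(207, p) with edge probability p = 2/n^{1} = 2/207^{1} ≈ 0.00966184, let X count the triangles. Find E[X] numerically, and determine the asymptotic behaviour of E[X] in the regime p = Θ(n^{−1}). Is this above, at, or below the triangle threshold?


Number of potential triangles: C(207, 3) = 1456935.
Each occurs with probability p³ ≈ (0.00966184)³ ≈ 9.01942706e-07.
By linearity: E[X] = C(207, 3)·p³ ≈ 1456935 · 9.01942706e-07 ≈ 1.314072.
Here α = 1, so p = 2/n is exactly at the triangle threshold p ~ 1/n. Asymptotically E[X] → c³/6 = 2³/6 = 4/3 ≈ 1.333333, a bounded constant. In this regime the triangle count is asymptotically Poisson(c³/6).

E[X] ≈ 1.314072; in regime p = Θ(1/n^{1}) E[X] stays bounded (at the triangle threshold p ~ 1/n).


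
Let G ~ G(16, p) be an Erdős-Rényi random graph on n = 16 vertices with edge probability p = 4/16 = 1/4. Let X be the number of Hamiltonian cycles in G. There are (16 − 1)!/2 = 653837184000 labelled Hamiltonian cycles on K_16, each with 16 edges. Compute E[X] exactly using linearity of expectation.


K_16 has (16 − 1)!/2 = 653837184000 labelled Hamiltonian cycles.
For each such Hamiltonian cycle H, let X_H = 1 if all 16 edges of H are present in G. Then P[X_H = 1] = p^{16} = (1/4)^{16} = 1/4294967296.
By linearity of expectation: E[X] = Σ_H E[X_H] = 653837184000 · p^{16} = 653837184000 · 1/4294967296 = 638512875/4194304.
Numerically: E[X] ≈ 152.2.

E[X] = 653837184000 · (1/4)^{16} = 638512875/4194304 ≈ 152.2.


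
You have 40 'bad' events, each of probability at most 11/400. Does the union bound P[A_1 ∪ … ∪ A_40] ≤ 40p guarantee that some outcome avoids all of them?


Union bound: P[∪_{i=1}^{40} A_i] ≤ Σ_i P[A_i] ≤ 40·p = 40·(11/400) = 11/10.
Numerically: 11/10 ≈ 1.100000.
Is 11/10 < 1? NO.
Since the bound 11/10 is ≥ 1, the union bound is uninformative here; it does NOT by itself certify existence.

40·p = 11/10 ≈ 1.100000; existence NOT certified by the union bound.


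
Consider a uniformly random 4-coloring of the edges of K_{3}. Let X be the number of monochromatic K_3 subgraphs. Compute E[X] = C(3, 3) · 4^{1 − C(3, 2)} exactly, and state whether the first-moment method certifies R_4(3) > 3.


E[X] = C(3, 3) · 4^{1 − 3} = 1 · 4^{−2} = 1/16.
As a reduced fraction: E[X] = 1/16 ≈ 0.0625000.
Is E[X] < 1? YES.
Since E[X] < 1, there exists a 4-coloring of K_{3} with no monochromatic K_3; hence R_4(3) > 3.

E[X] = 1/16 ≈ 0.0625000; E[X] < 1, so R_4(3) > 3.


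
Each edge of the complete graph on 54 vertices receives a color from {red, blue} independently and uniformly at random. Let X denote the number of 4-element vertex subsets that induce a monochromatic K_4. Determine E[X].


Let X = Σ_S X_S over the C(54, 4) = 316251 subsets S of size 4, where X_S = 1 if the K_4 on S is monochromatic.
For a fixed S, the K_4 on S has C(4, 2) = 6 edges. P[all 6 edges red] = (1/2)^6, and likewise for blue, so P[monochromatic] = 2·(1/2)^6 = 2^{1 − 6} = 1/32.
By linearity: E[X] = C(54, 4) · 2^{1 − 6} = 316251 · 1/32 = 316251/32.
Numerically: E[X] ≈ 9882.8438.

E[X] = C(54,4)·2^(1−C(4,2)) = 316251/32 ≈ 9882.8438.


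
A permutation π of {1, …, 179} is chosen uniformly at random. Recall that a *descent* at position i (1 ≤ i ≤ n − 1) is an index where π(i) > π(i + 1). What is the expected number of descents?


Write X = Σ X_I over i = 1, …, 178, with X_I the indicator of one descent.
There are 178 indicators.
For each fixed i, the pair (π(i), π(i+1)) is a uniformly random ordered pair of distinct values from {1, …, 179}; by symmetry P[π(i) > π(i+1)] = 1/2.
By linearity: E[X] = 178 · (1/2) = (179 − 1) · (1/2) = 89 ≈ 89.00000.

E[X] = 89 = 89.00000.


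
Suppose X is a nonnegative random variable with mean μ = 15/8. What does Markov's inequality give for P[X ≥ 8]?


μ = E[X] = 15/8, a = 8.
Markov: P[X ≥ 8] ≤ μ/a = (15/8)/8 = 15/64.
Numerically: ≈ 0.23438.
(Since a = 8 > μ = 1.87500, the bound 15/64 is < 1 and informative.)

P[X ≥ 8] ≤ 15/64 ≈ 0.23438.


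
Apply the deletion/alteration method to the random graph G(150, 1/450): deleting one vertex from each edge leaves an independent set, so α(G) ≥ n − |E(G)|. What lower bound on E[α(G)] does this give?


E[|E(G)|] = C(150, 2)·p = 11175 · (1/450) = 149/6.
E[α(G)] ≥ n − E[|E(G)|] = 150 − 149/6 = 751/6.
Numerically: ≈ 125.16667.
(This is only a lower bound; the true E[α(G)] may be larger.)

E[α(G)] ≥ 751/6 ≈ 125.16667.


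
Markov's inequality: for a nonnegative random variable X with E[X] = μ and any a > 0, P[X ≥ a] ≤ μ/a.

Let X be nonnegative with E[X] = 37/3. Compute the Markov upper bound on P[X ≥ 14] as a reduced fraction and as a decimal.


μ = E[X] = 37/3, a = 14.
Markov: P[X ≥ 14] ≤ μ/a = (37/3)/14 = 37/42.
Numerically: ≈ 0.88095.
(Since a = 14 > μ = 12.33333, the bound 37/42 is < 1 and informative.)

P[X ≥ 14] ≤ 37/42 ≈ 0.88095.


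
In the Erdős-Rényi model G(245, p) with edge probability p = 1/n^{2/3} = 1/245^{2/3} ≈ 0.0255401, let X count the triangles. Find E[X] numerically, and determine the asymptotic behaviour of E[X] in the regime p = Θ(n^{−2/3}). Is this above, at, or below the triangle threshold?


Number of potential triangles: C(245, 3) = 2421090.
Each occurs with probability p³ ≈ (0.0255401)³ ≈ 1.66597251e-05.
By linearity: E[X] = C(245, 3)·p³ ≈ 2421090 · 1.66597251e-05 ≈ 40.334694.
Since α = 2/3 < 1, p = c/n^{2/3} ≫ 1/n is above the triangle threshold p ~ 1/n. Asymptotically E[X] ~ (c³/6)·n^{3(1−α)} = (1³/6)·n^{1} → ∞; triangles are abundant w.h.p.

E[X] ≈ 40.334694; in regime p = Θ(1/n^{2/3}) E[X] diverges (above the triangle threshold p ~ 1/n).


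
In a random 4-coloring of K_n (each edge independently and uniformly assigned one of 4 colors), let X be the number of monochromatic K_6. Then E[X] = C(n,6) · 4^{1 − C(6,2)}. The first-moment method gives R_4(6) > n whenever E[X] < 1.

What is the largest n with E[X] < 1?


We need C(n, 6) · 4^{1 − 15} < 1, i.e. C(n, 6) < 4^{15 − 1} = 268435456.
Check values of n near the boundary:
  n = 76: C(76, 6) = 218618940; 218618940 < 268435456? YES
  n = 77: C(77, 6) = 237093780; 237093780 < 268435456? YES
  n = 78: C(78, 6) = 256851595; 256851595 < 268435456? YES
  n = 79: C(79, 6) = 277962685; 277962685 < 268435456? NO
  n = 80: C(80, 6) = 300500200; 300500200 < 268435456? NO
The largest n with C(n, 6) < 268435456 is n = 78 (where E[X] = 256851595/268435456 ≈ 0.957). Hence R_4(6) > 78, i.e. R_4(6) ≥ 79.

Largest n = 78; hence R_4(6) > 78.


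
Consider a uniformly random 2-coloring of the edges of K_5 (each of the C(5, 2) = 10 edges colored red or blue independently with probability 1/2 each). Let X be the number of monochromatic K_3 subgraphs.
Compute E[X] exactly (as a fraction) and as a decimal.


Let X = Σ_S X_S over the C(5, 3) = 10 subsets S of size 3, where X_S = 1 if the K_3 on S is monochromatic.
For a fixed S, the K_3 on S has C(3, 2) = 3 edges. P[all 3 edges red] = (1/2)^3, and likewise for blue, so P[monochromatic] = 2·(1/2)^3 = 2^{1 − 3} = 1/4.
By linearity of expectation: E[X] = C(5, 3) · 2^{1 − 3} = 10 · 1/4 = 5/2.
Numerically: E[X] ≈ 2.50000.

E[X] = C(5,3)·2^(1−C(3,2)) = 5/2 ≈ 2.50000.


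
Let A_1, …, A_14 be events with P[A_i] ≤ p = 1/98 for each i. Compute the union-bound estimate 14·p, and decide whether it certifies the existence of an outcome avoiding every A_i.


Union bound: P[∪_{i=1}^{14} A_i] ≤ Σ_i P[A_i] ≤ 14·p = 14·(1/98) = 1/7.
Numerically: 1/7 ≈ 0.143.
Is 1/7 < 1? YES.
Since P[∪ A_i] ≤ 1/7 < 1, the complement has P[∩ A_i^c] ≥ 1 − 1/7 = 6/7 > 0, so some outcome avoids every A_i.

14·p = 1/7 ≈ 0.143; existence CERTIFIED by the union bound.


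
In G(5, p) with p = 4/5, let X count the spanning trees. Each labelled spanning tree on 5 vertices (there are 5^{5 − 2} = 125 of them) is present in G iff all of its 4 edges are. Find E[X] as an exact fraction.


K_5 has 5^{5 − 2} = 125 labelled spanning trees.
For each such spanning tree H, let X_H = 1 if all 4 edges of H are present in G. Then P[X_H = 1] = p^{4} = (4/5)^{4} = 256/625.
Summing the indicators: E[X] = Σ_H E[X_H] = 125 · p^{4} = 125 · 256/625 = 256/5.
Numerically: E[X] ≈ 51.2.

E[X] = 125 · (4/5)^{4} = 256/5 ≈ 51.2.


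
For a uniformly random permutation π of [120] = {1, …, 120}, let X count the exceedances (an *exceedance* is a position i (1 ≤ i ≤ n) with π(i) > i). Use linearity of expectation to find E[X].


Write X = Σ_{i=1}^{120} X_i, where X_i = 1_{π(i) > i}.
For each fixed i, π(i) is uniform over {1, …, 120} (marginal of a uniform permutation), so P[π(i) > i] = (n − i)/n. Summing: Σ_{i=1}^{120} (n − i)/n = (0 + 1 + … + 119)/120 = 120(120 − 1)/(2·120) = (120 − 1)/2.
Hence E[X] = Σ_{i=1}^{120} (120 − i)/120 = 119/2 ≈ 59.5000.

E[X] = 119/2 = 59.5000.


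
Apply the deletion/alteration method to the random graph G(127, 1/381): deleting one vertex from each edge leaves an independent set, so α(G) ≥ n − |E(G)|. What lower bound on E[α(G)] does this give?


E[|E(G)|] = C(127, 2)·p = 8001 · (1/381) = 21.
E[α(G)] ≥ n − E[|E(G)|] = 127 − 21 = 106.
Numerically: ≈ 106.000000.
(This is only a lower bound; the true E[α(G)] may be larger.)

E[α(G)] ≥ 106 ≈ 106.000000.


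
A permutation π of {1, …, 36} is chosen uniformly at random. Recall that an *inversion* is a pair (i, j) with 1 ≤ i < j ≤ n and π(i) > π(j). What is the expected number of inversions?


Write X = Σ X_I over the C(36, 2) = 630 pairs i < j, with X_I the indicator of one inversion.
There are 630 indicators.
For each fixed pair i < j, the values π(i) and π(j) are two distinct elements of {1, …, 36} in uniformly random order; by symmetry P[π(i) > π(j)] = 1/2.
By linearity: E[X] = 630 · (1/2) = C(36, 2) · (1/2) = 630/2 = 315 ≈ 315.0000.

E[X] = 315 = 315.0000.


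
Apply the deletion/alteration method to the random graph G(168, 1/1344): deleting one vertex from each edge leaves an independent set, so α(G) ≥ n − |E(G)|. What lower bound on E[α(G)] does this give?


E[|E(G)|] = C(168, 2)·p = 14028 · (1/1344) = 167/16.
E[α(G)] ≥ n − E[|E(G)|] = 168 − 167/16 = 2521/16.
Numerically: ≈ 157.562500.
(This is only a lower bound; the true E[α(G)] may be larger.)

E[α(G)] ≥ 2521/16 ≈ 157.562500.


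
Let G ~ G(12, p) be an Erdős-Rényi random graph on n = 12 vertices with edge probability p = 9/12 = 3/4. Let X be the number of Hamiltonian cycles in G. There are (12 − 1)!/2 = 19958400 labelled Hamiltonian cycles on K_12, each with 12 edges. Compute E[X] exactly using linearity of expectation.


K_12 has (12 − 1)!/2 = 19958400 labelled Hamiltonian cycles.
For each such Hamiltonian cycle H, let X_H = 1 if all 12 edges of H are present in G. Then P[X_H = 1] = p^{12} = (3/4)^{12} = 531441/16777216.
By linearity: E[X] = Σ_H E[X_H] = 19958400 · p^{12} = 19958400 · 531441/16777216 = 82864937925/131072.
Numerically: E[X] ≈ 6.3221e+05.

E[X] = 19958400 · (3/4)^{12} = 82864937925/131072 ≈ 6.3221e+05.


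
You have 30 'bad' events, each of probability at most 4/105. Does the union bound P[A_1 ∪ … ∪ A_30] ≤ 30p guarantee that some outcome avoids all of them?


Union bound: P[∪_{i=1}^{30} A_i] ≤ Σ_i P[A_i] ≤ 30·p = 30·(4/105) = 8/7.
Numerically: 8/7 ≈ 1.142857.
Is 8/7 < 1? NO.
Since the bound 8/7 is ≥ 1, the union bound is uninformative here; it does NOT by itself certify existence.

30·p = 8/7 ≈ 1.142857; existence NOT certified by the union bound.


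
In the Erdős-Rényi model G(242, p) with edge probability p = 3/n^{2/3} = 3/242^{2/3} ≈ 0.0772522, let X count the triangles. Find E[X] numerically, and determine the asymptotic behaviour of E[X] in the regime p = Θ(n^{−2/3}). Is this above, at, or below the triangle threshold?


Number of potential triangles: C(242, 3) = 2332880.
Each occurs with probability p³ ≈ (0.0772522)³ ≈ 4.61034082e-04.
By linearity: E[X] = C(242, 3)·p³ ≈ 2332880 · 4.61034082e-04 ≈ 1075.537190.
Since α = 2/3 < 1, p = c/n^{2/3} ≫ 1/n is above the triangle threshold p ~ 1/n. Asymptotically E[X] ~ (c³/6)·n^{3(1−α)} = (3³/6)·n^{1} → ∞; triangles are abundant w.h.p.

E[X] ≈ 1075.537190; in regime p = Θ(1/n^{2/3}) E[X] diverges (above the triangle threshold p ~ 1/n).


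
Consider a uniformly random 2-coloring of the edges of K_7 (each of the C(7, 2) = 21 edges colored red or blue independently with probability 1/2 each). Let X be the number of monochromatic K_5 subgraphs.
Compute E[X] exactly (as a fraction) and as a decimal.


Let X = Σ_S X_S over the C(7, 5) = 21 subsets S of size 5, where X_S = 1 if the K_5 on S is monochromatic.
For a fixed S, the K_5 on S has C(5, 2) = 10 edges. P[all 10 edges red] = (1/2)^10, and likewise for blue, so P[monochromatic] = 2·(1/2)^10 = 2^{1 − 10} = 1/512.
By linearity: E[X] = C(7, 5) · 2^{1 − 10} = 21 · 1/512 = 21/512.
Numerically: E[X] ≈ 0.04102.

E[X] = C(7,5)·2^(1−C(5,2)) = 21/512 ≈ 0.04102.


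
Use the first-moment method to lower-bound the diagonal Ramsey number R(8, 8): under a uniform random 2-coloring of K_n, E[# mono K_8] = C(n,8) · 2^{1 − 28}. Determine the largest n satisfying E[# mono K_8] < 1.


We need C(n, 8) · 2^{1 − 28} < 1, i.e. C(n, 8) < 2^{28 − 1} = 134217728.
Check values of n near the boundary:
  n = 38: C(38, 8) = 48903492; 48903492 < 134217728? YES
  n = 39: C(39, 8) = 61523748; 61523748 < 134217728? YES
  n = 40: C(40, 8) = 76904685; 76904685 < 134217728? YES
  n = 41: C(41, 8) = 95548245; 95548245 < 134217728? YES
  n = 42: C(42, 8) = 118030185; 118030185 < 134217728? YES
  n = 43: C(43, 8) = 145008513; 145008513 < 134217728? NO
  n = 44: C(44, 8) = 177232627; 177232627 < 134217728? NO
The largest n with C(n, 8) < 134217728 is n = 42 (where E[X] = 118030185/134217728 ≈ 0.879). Hence R(8, 8) > 42, i.e. R(8, 8) ≥ 43.

Largest n = 42; hence R(8, 8) > 42.


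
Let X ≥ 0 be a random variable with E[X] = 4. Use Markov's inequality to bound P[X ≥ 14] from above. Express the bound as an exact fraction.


μ = E[X] = 4, a = 14.
Markov: P[X ≥ 14] ≤ μ/a = (4)/14 = 2/7.
Numerically: ≈ 0.285714.
(Since a = 14 > μ = 4.000000, the bound 2/7 is < 1 and informative.)

P[X ≥ 14] ≤ 2/7 ≈ 0.285714.


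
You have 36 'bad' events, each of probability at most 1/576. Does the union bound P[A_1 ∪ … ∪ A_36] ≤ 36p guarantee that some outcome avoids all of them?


Union bound: P[∪_{i=1}^{36} A_i] ≤ Σ_i P[A_i] ≤ 36·p = 36·(1/576) = 1/16.
Numerically: 1/16 ≈ 0.06250.
Is 1/16 < 1? YES.
Since P[∪ A_i] ≤ 1/16 < 1, the complement has P[∩ A_i^c] ≥ 1 − 1/16 = 15/16 > 0, so some outcome avoids every A_i.

36·p = 1/16 ≈ 0.06250; existence CERTIFIED by the union bound.


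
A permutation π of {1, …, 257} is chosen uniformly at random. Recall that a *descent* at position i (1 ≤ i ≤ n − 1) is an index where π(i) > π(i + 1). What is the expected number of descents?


Write X = Σ X_I over i = 1, …, 256, with X_I the indicator of one descent.
There are 256 indicators.
For each fixed i, the pair (π(i), π(i+1)) is a uniformly random ordered pair of distinct values from {1, …, 257}; by symmetry P[π(i) > π(i+1)] = 1/2.
By linearity: E[X] = 256 · (1/2) = (257 − 1) · (1/2) = 128 ≈ 128.000.

E[X] = 128 = 128.000.


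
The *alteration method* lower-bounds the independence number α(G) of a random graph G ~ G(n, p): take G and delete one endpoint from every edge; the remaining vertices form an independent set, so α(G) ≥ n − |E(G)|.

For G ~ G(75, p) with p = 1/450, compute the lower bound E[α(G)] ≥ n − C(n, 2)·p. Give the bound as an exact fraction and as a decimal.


E[|E(G)|] = C(75, 2)·p = 2775 · (1/450) = 37/6.
E[α(G)] ≥ n − E[|E(G)|] = 75 − 37/6 = 413/6.
Numerically: ≈ 68.8333.
(This is only a lower bound; the true E[α(G)] may be larger.)

E[α(G)] ≥ 413/6 ≈ 68.8333.


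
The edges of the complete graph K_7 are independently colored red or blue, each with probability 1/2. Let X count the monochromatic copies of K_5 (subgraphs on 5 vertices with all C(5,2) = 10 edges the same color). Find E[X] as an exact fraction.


Let X = Σ_S X_S over the C(7, 5) = 21 subsets S of size 5, where X_S = 1 if the K_5 on S is monochromatic.
For a fixed S, the K_5 on S has C(5, 2) = 10 edges. P[all 10 edges red] = (1/2)^10, and likewise for blue, so P[monochromatic] = 2·(1/2)^10 = 2^{1 − 10} = 1/512.
Summing: E[X] = C(7, 5) · 2^{1 − 10} = 21 · 1/512 = 21/512.
Numerically: E[X] ≈ 0.0410.

E[X] = C(7,5)·2^(1−C(5,2)) = 21/512 ≈ 0.0410.


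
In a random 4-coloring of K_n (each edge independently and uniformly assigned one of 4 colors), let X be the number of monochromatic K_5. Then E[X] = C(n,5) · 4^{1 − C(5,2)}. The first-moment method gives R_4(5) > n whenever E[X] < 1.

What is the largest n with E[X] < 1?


We need C(n, 5) · 4^{1 − 10} < 1, i.e. C(n, 5) < 4^{10 − 1} = 262144.
Check values of n near the boundary:
  n = 30: C(30, 5) = 142506; 142506 < 262144? YES
  n = 31: C(31, 5) = 169911; 169911 < 262144? YES
  n = 32: C(32, 5) = 201376; 201376 < 262144? YES
  n = 33: C(33, 5) = 237336; 237336 < 262144? YES
  n = 34: C(34, 5) = 278256; 278256 < 262144? NO
  n = 35: C(35, 5) = 324632; 324632 < 262144? NO
The largest n with C(n, 5) < 262144 is n = 33 (where E[X] = 29667/32768 ≈ 0.9054). Hence R_4(5) > 33, i.e. R_4(5) ≥ 34.

Largest n = 33; hence R_4(5) > 33.


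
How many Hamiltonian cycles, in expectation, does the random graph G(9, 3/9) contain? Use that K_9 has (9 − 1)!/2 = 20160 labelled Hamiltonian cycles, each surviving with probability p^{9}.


K_9 has (9 − 1)!/2 = 20160 labelled Hamiltonian cycles.
For each such Hamiltonian cycle H, let X_H = 1 if all 9 edges of H are present in G. Then P[X_H = 1] = p^{9} = (1/3)^{9} = 1/19683.
Summing the indicators: E[X] = Σ_H E[X_H] = 20160 · p^{9} = 20160 · 1/19683 = 2240/2187.
Numerically: E[X] ≈ 1.02423.

E[X] = 20160 · (1/3)^{9} = 2240/2187 ≈ 1.02423.


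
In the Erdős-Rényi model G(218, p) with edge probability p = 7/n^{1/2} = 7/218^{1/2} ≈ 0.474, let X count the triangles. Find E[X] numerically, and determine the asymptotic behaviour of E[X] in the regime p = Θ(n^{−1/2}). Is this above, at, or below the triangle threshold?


Number of potential triangles: C(218, 3) = 1703016.
Each occurs with probability p³ ≈ (0.474)³ ≈ 1.06564e-01.
By linearity: E[X] = C(218, 3)·p³ ≈ 1703016 · 1.06564e-01 ≈ 181479.723.
Since α = 1/2 < 1, p = c/n^{1/2} ≫ 1/n is above the triangle threshold p ~ 1/n. Asymptotically E[X] ~ (c³/6)·n^{3(1−α)} = (7³/6)·n^{1.5} → ∞; triangles are abundant w.h.p.

E[X] ≈ 181479.723; in regime p = Θ(1/n^{1/2}) E[X] diverges (above the triangle threshold p ~ 1/n).


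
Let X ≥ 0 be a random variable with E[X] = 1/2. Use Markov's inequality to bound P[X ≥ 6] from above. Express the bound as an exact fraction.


μ = E[X] = 1/2, a = 6.
Markov: P[X ≥ 6] ≤ μ/a = (1/2)/6 = 1/12.
Numerically: ≈ 0.08333.
(Since a = 6 > μ = 0.50000, the bound 1/12 is < 1 and informative.)

P[X ≥ 6] ≤ 1/12 ≈ 0.08333.


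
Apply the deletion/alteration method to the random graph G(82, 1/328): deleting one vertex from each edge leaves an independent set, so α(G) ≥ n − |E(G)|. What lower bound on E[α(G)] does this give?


E[|E(G)|] = C(82, 2)·p = 3321 · (1/328) = 81/8.
E[α(G)] ≥ n − E[|E(G)|] = 82 − 81/8 = 575/8.
Numerically: ≈ 71.875000.
(This is only a lower bound; the true E[α(G)] may be larger.)

E[α(G)] ≥ 575/8 ≈ 71.875000.


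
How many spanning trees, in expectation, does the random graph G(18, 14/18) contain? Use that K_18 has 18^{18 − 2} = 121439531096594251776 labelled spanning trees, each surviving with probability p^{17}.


K_18 has 18^{18 − 2} = 121439531096594251776 labelled spanning trees.
For each such spanning tree H, let X_H = 1 if all 17 edges of H are present in G. Then P[X_H = 1] = p^{17} = (7/9)^{17} = 232630513987207/16677181699666569.
By linearity: E[X] = Σ_H E[X_H] = 121439531096594251776 · p^{17} = 121439531096594251776 · 232630513987207/16677181699666569 = 15245673364665597952/9.
Numerically: E[X] ≈ 1.694e+18.

E[X] = 121439531096594251776 · (7/9)^{17} = 15245673364665597952/9 ≈ 1.694e+18.


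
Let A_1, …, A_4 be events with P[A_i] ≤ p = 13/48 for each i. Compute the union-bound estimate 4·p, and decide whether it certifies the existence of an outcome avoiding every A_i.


Union bound: P[∪_{i=1}^{4} A_i] ≤ Σ_i P[A_i] ≤ 4·p = 4·(13/48) = 13/12.
Numerically: 13/12 ≈ 1.083333.
Is 13/12 < 1? NO.
Since the bound 13/12 is ≥ 1, the union bound is uninformative here; it does NOT by itself certify existence.

4·p = 13/12 ≈ 1.083333; existence NOT certified by the union bound.


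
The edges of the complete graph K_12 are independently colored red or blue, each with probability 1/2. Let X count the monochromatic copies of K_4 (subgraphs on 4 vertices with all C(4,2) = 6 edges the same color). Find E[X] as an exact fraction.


Let X = Σ_S X_S over the C(12, 4) = 495 subsets S of size 4, where X_S = 1 if the K_4 on S is monochromatic.
For a fixed S, the K_4 on S has C(4, 2) = 6 edges. P[all 6 edges red] = (1/2)^6, and likewise for blue, so P[monochromatic] = 2·(1/2)^6 = 2^{1 − 6} = 1/32.
By linearity of expectation: E[X] = C(12, 4) · 2^{1 − 6} = 495 · 1/32 = 495/32.
Numerically: E[X] ≈ 15.468750.

E[X] = C(12,4)·2^(1−C(4,2)) = 495/32 ≈ 15.468750.


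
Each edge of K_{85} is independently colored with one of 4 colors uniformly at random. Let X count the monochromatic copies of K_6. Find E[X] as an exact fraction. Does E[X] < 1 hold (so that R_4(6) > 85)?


E[X] = C(85, 6) · 4^{1 − 15} = 437353560 · 4^{−14} = 437353560/268435456.
As a reduced fraction: E[X] = 54669195/33554432 ≈ 1.6293.
Is E[X] < 1? NO.
Since E[X] ≥ 1, the first-moment bound is inconclusive at n = 85; it does NOT by itself certify R_4(6) > 85.

E[X] = 54669195/33554432 ≈ 1.6293; E[X] ≥ 1; first-moment method inconclusive here.


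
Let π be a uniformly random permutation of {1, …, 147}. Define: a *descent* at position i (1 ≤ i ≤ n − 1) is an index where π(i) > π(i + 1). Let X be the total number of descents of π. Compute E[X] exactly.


Write X = Σ X_I over i = 1, …, 146, with X_I the indicator of one descent.
There are 146 indicators.
For each fixed i, the pair (π(i), π(i+1)) is a uniformly random ordered pair of distinct values from {1, …, 147}; by symmetry P[π(i) > π(i+1)] = 1/2.
By linearity: E[X] = 146 · (1/2) = (147 − 1) · (1/2) = 73 ≈ 73.000.

E[X] = 73 = 73.000.


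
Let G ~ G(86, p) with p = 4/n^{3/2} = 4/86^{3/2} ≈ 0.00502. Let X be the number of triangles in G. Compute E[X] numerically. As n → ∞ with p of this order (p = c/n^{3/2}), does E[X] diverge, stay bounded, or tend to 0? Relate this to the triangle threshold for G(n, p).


Number of potential triangles: C(86, 3) = 102340.
Each occurs with probability p³ ≈ (0.00502)³ ≈ 1.26164e-07.
By linearity: E[X] = C(86, 3)·p³ ≈ 102340 · 1.26164e-07 ≈ 0.013.
Since α = 3/2 > 1, p = c/n^{3/2} = o(1/n) is below the triangle threshold p ~ 1/n. Asymptotically E[X] ~ (c³/6)·n^{3(1−α)} = (4³/6)·n^{-1.5} → 0, so by Markov's inequality G has no triangles w.h.p.

E[X] ≈ 0.013; in regime p = Θ(1/n^{3/2}) E[X] tends to 0 (below the triangle threshold p ~ 1/n).


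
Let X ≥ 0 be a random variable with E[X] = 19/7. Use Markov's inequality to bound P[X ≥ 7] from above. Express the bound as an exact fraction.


μ = E[X] = 19/7, a = 7.
Markov: P[X ≥ 7] ≤ μ/a = (19/7)/7 = 19/49.
Numerically: ≈ 0.3878.
(Since a = 7 > μ = 2.7143, the bound 19/49 is < 1 and informative.)

P[X ≥ 7] ≤ 19/49 ≈ 0.3878.


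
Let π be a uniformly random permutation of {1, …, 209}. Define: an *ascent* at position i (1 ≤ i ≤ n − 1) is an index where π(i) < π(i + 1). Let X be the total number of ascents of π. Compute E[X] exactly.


Write X = Σ X_I over i = 1, …, 208, with X_I the indicator of one ascent.
There are 208 indicators.
For each fixed i, the pair (π(i), π(i+1)) is a uniformly random ordered pair of distinct values from {1, …, 209}; by symmetry P[π(i) < π(i+1)] = 1/2.
By linearity: E[X] = 208 · (1/2) = (209 − 1) · (1/2) = 104 ≈ 104.000000.

E[X] = 104 = 104.000000.


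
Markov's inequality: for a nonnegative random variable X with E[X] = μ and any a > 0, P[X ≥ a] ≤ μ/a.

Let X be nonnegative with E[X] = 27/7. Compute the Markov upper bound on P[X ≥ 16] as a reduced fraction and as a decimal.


μ = E[X] = 27/7, a = 16.
Markov: P[X ≥ 16] ≤ μ/a = (27/7)/16 = 27/112.
Numerically: ≈ 0.24107.
(Since a = 16 > μ = 3.85714, the bound 27/112 is < 1 and informative.)

P[X ≥ 16] ≤ 27/112 ≈ 0.24107.


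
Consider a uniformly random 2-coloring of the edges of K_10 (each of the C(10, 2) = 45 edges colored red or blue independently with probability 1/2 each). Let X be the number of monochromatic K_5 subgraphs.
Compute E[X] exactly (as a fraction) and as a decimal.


Let X = Σ_S X_S over the C(10, 5) = 252 subsets S of size 5, where X_S = 1 if the K_5 on S is monochromatic.
For a fixed S, the K_5 on S has C(5, 2) = 10 edges. P[all 10 edges red] = (1/2)^10, and likewise for blue, so P[monochromatic] = 2·(1/2)^10 = 2^{1 − 10} = 1/512.
Summing: E[X] = C(10, 5) · 2^{1 − 10} = 252 · 1/512 = 63/128.
Numerically: E[X] ≈ 0.492.

E[X] = C(10,5)·2^(1−C(5,2)) = 63/128 ≈ 0.492.


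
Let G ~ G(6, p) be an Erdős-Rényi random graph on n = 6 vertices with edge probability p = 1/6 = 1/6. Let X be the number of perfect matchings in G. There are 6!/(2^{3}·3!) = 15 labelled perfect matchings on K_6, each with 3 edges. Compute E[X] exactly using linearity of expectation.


K_6 has 6!/(2^{3}·3!) = 15 labelled perfect matchings.
For each such perfect matching H, let X_H = 1 if all 3 edges of H are present in G. Then P[X_H = 1] = p^{3} = (1/6)^{3} = 1/216.
By linearity: E[X] = Σ_H E[X_H] = 15 · p^{3} = 15 · 1/216 = 5/72.
Numerically: E[X] ≈ 0.069444.

E[X] = 15 · (1/6)^{3} = 5/72 ≈ 0.069444.


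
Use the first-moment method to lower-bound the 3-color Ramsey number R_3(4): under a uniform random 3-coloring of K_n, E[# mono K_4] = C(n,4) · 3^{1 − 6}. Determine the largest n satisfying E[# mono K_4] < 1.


We need C(n, 4) · 3^{1 − 6} < 1, i.e. C(n, 4) < 3^{6 − 1} = 243.
Check values of n near the boundary:
  n = 5: C(5, 4) = 5; 5 < 243? YES
  n = 6: C(6, 4) = 15; 15 < 243? YES
  n = 7: C(7, 4) = 35; 35 < 243? YES
  n = 8: C(8, 4) = 70; 70 < 243? YES
  n = 9: C(9, 4) = 126; 126 < 243? YES
  n = 10: C(10, 4) = 210; 210 < 243? YES
  n = 11: C(11, 4) = 330; 330 < 243? NO
  n = 12: C(12, 4) = 495; 495 < 243? NO
  n = 13: C(13, 4) = 715; 715 < 243? NO
The largest n with C(n, 4) < 243 is n = 10 (where E[X] = 70/81 ≈ 0.86420). Hence R_3(4) > 10, i.e. R_3(4) ≥ 11.

Largest n = 10; hence R_3(4) > 10.


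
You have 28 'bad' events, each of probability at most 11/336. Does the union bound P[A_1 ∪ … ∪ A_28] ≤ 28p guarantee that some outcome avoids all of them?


Union bound: P[∪_{i=1}^{28} A_i] ≤ Σ_i P[A_i] ≤ 28·p = 28·(11/336) = 11/12.
Numerically: 11/12 ≈ 0.91667.
Is 11/12 < 1? YES.
Since P[∪ A_i] ≤ 11/12 < 1, the complement has P[∩ A_i^c] ≥ 1 − 11/12 = 1/12 > 0, so some outcome avoids every A_i.

28·p = 11/12 ≈ 0.91667; existence CERTIFIED by the union bound.


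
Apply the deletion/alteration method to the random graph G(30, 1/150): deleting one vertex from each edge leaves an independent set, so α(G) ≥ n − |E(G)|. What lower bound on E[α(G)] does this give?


E[|E(G)|] = C(30, 2)·p = 435 · (1/150) = 29/10.
E[α(G)] ≥ n − E[|E(G)|] = 30 − 29/10 = 271/10.
Numerically: ≈ 27.1000.
(This is only a lower bound; the true E[α(G)] may be larger.)

E[α(G)] ≥ 271/10 ≈ 27.1000.


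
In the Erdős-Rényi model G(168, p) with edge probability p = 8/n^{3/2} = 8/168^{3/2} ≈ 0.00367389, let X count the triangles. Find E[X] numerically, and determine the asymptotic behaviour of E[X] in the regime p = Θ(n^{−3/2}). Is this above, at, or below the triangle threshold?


Number of potential triangles: C(168, 3) = 776216.
Each occurs with probability p³ ≈ (0.00367389)³ ≈ 4.95881828e-08.
By linearity: E[X] = C(168, 3)·p³ ≈ 776216 · 4.95881828e-08 ≈ 0.038491.
Since α = 3/2 > 1, p = c/n^{3/2} = o(1/n) is below the triangle threshold p ~ 1/n. Asymptotically E[X] ~ (c³/6)·n^{3(1−α)} = (8³/6)·n^{-1.5} → 0, so by Markov's inequality G has no triangles w.h.p.

E[X] ≈ 0.038491; in regime p = Θ(1/n^{3/2}) E[X] tends to 0 (below the triangle threshold p ~ 1/n).


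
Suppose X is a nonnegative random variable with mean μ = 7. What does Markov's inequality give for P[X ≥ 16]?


μ = E[X] = 7, a = 16.
Markov: P[X ≥ 16] ≤ μ/a = (7)/16 = 7/16.
Numerically: ≈ 0.43750.
(Since a = 16 > μ = 7.00000, the bound 7/16 is < 1 and informative.)

P[X ≥ 16] ≤ 7/16 ≈ 0.43750.


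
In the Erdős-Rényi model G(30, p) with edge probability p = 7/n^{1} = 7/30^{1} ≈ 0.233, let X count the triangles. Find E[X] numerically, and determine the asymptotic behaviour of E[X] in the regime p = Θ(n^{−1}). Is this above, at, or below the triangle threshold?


Number of potential triangles: C(30, 3) = 4060.
Each occurs with probability p³ ≈ (0.233)³ ≈ 1.27037e-02.
By linearity: E[X] = C(30, 3)·p³ ≈ 4060 · 1.27037e-02 ≈ 51.577.
Here α = 1, so p = 7/n is exactly at the triangle threshold p ~ 1/n. Asymptotically E[X] → c³/6 = 7³/6 = 343/6 ≈ 57.167, a bounded constant. In this regime the triangle count is asymptotically Poisson(c³/6).

E[X] ≈ 51.577; in regime p = Θ(1/n^{1}) E[X] stays bounded (at the triangle threshold p ~ 1/n).


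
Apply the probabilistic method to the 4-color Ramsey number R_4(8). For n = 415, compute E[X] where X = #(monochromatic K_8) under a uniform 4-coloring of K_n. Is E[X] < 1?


E[X] = C(415, 8) · 4^{1 − 28} = 20388455694719685 · 4^{−27} = 20388455694719685/18014398509481984.
As a reduced fraction: E[X] = 20388455694719685/18014398509481984 ≈ 1.13179.
Is E[X] < 1? NO.
Since E[X] ≥ 1, the first-moment bound is inconclusive at n = 415; it does NOT by itself certify R_4(8) > 415.

E[X] = 20388455694719685/18014398509481984 ≈ 1.13179; E[X] ≥ 1; first-moment method inconclusive here.


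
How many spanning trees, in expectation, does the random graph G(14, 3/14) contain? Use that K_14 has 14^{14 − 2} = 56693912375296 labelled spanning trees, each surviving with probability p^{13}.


K_14 has 14^{14 − 2} = 56693912375296 labelled spanning trees.
For each such spanning tree H, let X_H = 1 if all 13 edges of H are present in G. Then P[X_H = 1] = p^{13} = (3/14)^{13} = 1594323/793714773254144.
By linearity of expectation: E[X] = Σ_H E[X_H] = 56693912375296 · p^{13} = 56693912375296 · 1594323/793714773254144 = 1594323/14.
Numerically: E[X] ≈ 1.139e+05.

E[X] = 56693912375296 · (3/14)^{13} = 1594323/14 ≈ 1.139e+05.


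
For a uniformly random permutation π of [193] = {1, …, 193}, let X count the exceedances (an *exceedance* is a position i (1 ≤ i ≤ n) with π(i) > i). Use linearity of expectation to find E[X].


Write X = Σ_{i=1}^{193} X_i, where X_i = 1_{π(i) > i}.
For each fixed i, π(i) is uniform over {1, …, 193} (marginal of a uniform permutation), so P[π(i) > i] = (n − i)/n. Summing: Σ_{i=1}^{193} (n − i)/n = (0 + 1 + … + 192)/193 = 193(193 − 1)/(2·193) = (193 − 1)/2.
Hence E[X] = Σ_{i=1}^{193} (193 − i)/193 = 96 ≈ 96.0000.

E[X] = 96 = 96.0000.


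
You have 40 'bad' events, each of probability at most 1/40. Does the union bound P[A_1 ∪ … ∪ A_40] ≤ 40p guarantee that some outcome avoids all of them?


Union bound: P[∪_{i=1}^{40} A_i] ≤ Σ_i P[A_i] ≤ 40·p = 40·(1/40) = 1.
Numerically: 1 ≈ 1.0000000.
Is 1 < 1? NO.
Since the bound 1 is ≥ 1, the union bound is uninformative here; it does NOT by itself certify existence.

40·p = 1 ≈ 1.0000000; existence NOT certified by the union bound.
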